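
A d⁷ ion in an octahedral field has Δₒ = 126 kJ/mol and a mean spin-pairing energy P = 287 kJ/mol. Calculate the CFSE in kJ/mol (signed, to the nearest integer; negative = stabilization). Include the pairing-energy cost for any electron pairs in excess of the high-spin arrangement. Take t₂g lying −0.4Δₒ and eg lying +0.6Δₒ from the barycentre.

-101

Here Δₒ < P (126 < 287), so the high-spin state is favoured.
Configuration: t₂g⁵ eg².
Orbital CFSE = -0.8Δₒ = -0.8 × 126 = -101 kJ/mol.
High-spin has no excess pairs, so no pairing correction applies.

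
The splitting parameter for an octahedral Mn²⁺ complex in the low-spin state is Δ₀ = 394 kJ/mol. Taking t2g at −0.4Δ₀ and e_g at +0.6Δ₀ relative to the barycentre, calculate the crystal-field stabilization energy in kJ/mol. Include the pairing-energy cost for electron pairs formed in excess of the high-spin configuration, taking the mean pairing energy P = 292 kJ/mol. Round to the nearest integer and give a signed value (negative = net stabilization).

-204

Mn²⁺: group 7, so d-count = 7 − 2 = 5.
Electron filling gives t2g^5 e_g^0.
The orbital stabilization is -2.0Δ₀ = -2.0 × 394 = -788 kJ/mol.
High-spin d⁵ would be t2g^3 e_g^2 with 0 pairs; low-spin has 2, so 2 excess pairs cost +2P = +584 kJ/mol.
Net CFSE = -788 + 584 = -204 kJ/mol.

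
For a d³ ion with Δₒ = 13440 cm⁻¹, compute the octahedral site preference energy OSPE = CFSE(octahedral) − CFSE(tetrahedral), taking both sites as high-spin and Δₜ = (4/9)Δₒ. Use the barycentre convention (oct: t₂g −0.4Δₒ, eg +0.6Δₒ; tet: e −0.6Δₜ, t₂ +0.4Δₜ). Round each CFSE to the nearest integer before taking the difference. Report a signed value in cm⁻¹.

Octahedral high-spin t₂g³ eg⁰: CFSE = -1.2 × 13440 = -16128 cm⁻¹.
Tetrahedral: e² t₂¹, CFSE = 2(−0.6) + 1(+0.4) = -0.8Δₜ = -0.8 × (4/9) × 13440 = -4779 cm⁻¹.
Subtracting, OSPE = -16128 − (-4779) = -11349 cm⁻¹.

-11349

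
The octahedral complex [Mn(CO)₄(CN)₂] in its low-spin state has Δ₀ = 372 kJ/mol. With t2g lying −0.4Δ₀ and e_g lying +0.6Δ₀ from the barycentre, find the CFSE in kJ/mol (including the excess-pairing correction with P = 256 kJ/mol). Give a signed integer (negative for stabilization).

Ligand charges: 4×(+0) from CO and 2×(-1) from CN⁻ sum to -2; with overall charge +0, Mn is +2.
Mn²⁺: group 7, so d-count = 7 − 2 = 5.
The d⁵ electrons fill as t2g^5 e_g^0.
The orbital stabilization is -2.0Δ₀ = -2.0 × 372 = -744 kJ/mol.
Relative to high-spin t2g^3 e_g^2 (0 paired), the low-spin configuration has 2 additional pairs, contributing +2 × 256 = +512 kJ/mol.
Overall CFSE = -744 + 512 = -232 kJ/mol.

-232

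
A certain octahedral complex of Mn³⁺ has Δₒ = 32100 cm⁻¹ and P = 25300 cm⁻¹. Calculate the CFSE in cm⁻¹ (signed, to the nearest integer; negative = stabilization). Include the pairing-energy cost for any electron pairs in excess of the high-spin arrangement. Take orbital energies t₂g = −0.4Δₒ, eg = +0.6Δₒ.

-26060

Mn³⁺: group 7, so d-count = 7 − 3 = 4.
Δₒ > P, so pairing is preferred: the ground state is low-spin.
Configuration: t₂g⁴ eg⁰.
Orbital CFSE = -1.6Δₒ = -1.6 × 32100 = -51360 cm⁻¹.
Excess pairs vs high-spin: 1 − 0 = 1; pairing cost = +25300 cm⁻¹.
Net CFSE = -51360 + 25300 = -26060 cm⁻¹.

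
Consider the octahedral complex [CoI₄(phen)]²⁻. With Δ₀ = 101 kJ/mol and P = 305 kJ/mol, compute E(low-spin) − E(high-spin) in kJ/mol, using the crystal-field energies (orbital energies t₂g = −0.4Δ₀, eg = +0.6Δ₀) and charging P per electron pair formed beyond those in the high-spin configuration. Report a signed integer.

204

Ligand charges: 4×(-1) from I⁻ and 1×(+0) from phen sum to -4; with overall charge -2, Co is +2.
Co is in group 9, so Co²⁺ is d⁷ (9 − 2 = 7).
High-spin: t₂g⁵ eg², CFSE = -0.8Δ₀ = -81 kJ/mol.
Low-spin t₂g⁶ eg¹ gives -1.8Δ₀ = -182 kJ/mol, but forming 1 extra pair costs 1P = 305 kJ/mol, so E(LS) = -182 + 305 = 123 kJ/mol.
The difference is 123 − (-81) = 204 kJ/mol, so high-spin lies lower.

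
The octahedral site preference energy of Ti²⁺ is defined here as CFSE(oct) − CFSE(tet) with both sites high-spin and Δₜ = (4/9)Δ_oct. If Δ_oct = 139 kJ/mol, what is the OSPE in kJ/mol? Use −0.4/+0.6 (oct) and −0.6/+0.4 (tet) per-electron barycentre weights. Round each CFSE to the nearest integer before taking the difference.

Ti is in group 4, so Ti²⁺ is d² (4 − 2 = 2).
Octahedral high-spin t₂g² eg⁰: CFSE = -0.8 × 139 = -111 kJ/mol.
Tetrahedral: e² t₂⁰, CFSE = 2(−0.6) + 0(+0.4) = -1.2Δₜ = -1.2 × (4/9) × 139 = -74 kJ/mol.
OSPE = -111 − (-74) = -37 kJ/mol.

-37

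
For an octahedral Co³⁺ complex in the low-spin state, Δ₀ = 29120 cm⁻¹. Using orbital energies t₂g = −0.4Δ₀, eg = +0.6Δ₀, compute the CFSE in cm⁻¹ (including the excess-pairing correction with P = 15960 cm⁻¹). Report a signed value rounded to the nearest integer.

Co³⁺: group 9, so d-count = 9 − 3 = 6.
Configuration: t₂g⁶ eg⁰.
CFSE(orbital) = 6×(-0.4Δ₀) + 0×(0.6Δ₀) = -2.4Δ₀; with Δ₀ = 29120 cm⁻¹ that is -69888 cm⁻¹.
Pairing penalty: 3 pairs vs 1 in the high-spin reference → 2 extra × P = 31920 cm⁻¹.
Overall CFSE = -69888 + 31920 = -37968 cm⁻¹.

-37968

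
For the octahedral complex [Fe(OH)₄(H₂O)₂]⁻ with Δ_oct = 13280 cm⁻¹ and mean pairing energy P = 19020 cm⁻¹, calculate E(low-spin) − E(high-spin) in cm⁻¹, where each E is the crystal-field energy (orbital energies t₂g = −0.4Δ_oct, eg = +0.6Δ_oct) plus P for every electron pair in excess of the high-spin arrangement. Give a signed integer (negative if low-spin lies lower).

Ligand charges: 4×(-1) from OH⁻ and 2×(+0) from H₂O sum to -4; with overall charge -1, Fe is +3.
Fe sits in group 8; removing 3 electrons leaves Fe³⁺ with 8 − 3 = 5 d electrons.
High-spin: t₂g³ eg², CFSE = 0.0Δ_oct = 0 cm⁻¹.
For low-spin the configuration is t₂g⁵ eg⁰: orbital energy -2.0 × 13280 = -26560 cm⁻¹, and 2 additional pairs relative to high-spin add 38040 cm⁻¹, giving 11480 cm⁻¹.
The difference is 11480 − (0) = 11480 cm⁻¹, so high-spin lies lower.

11480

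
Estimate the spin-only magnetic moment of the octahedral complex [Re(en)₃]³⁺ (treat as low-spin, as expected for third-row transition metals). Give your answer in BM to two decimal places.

2.83 BM

en is neutral, so the +3 overall charge sits on Re: oxidation state +3.
Group 7 minus oxidation state +3 gives a d⁴ configuration for Re³⁺.
Configuration: t₂g⁴ eg⁰ → 2 unpaired electrons.
μ(spin-only) = √[2(2+2)] = √8 ≈ 2.83 BM.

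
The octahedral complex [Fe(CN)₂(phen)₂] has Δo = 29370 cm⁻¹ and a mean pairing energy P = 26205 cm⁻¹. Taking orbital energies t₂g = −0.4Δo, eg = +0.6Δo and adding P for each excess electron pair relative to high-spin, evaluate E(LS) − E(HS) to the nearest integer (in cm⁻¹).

-6330

Ligand charges: 2×(-1) from CN⁻ and 2×(+0) from phen sum to -2; with overall charge +0, Fe is +2.
Fe²⁺: group 8, so d-count = 8 − 2 = 6.
High-spin: t₂g⁴ eg², CFSE = -0.4Δo = -11748 cm⁻¹.
Low-spin: t₂g⁶ eg⁰, orbital CFSE = -2.4Δo = -70488 cm⁻¹; plus 2 excess pairs × P = +52410 cm⁻¹; total -18078 cm⁻¹.
E(LS) − E(HS) = -18078 − (-11748) = -6330 cm⁻¹.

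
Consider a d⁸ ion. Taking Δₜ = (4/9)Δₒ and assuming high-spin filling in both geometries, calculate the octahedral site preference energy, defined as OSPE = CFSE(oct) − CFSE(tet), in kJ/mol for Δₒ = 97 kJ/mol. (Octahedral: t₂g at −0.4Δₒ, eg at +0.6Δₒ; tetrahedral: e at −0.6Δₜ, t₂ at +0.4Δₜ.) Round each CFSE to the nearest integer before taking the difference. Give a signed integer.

Octahedral (high-spin): t2g^6 e_g^2, CFSE = 6(−0.4) + 2(+0.6) = -1.2Δₒ = -1.2 × 97 = -116 kJ/mol.
Tetrahedral: e^4 t2^4, CFSE = 4(−0.6) + 4(+0.4) = -0.8Δₜ = -0.8 × (4/9) × 97 = -34 kJ/mol.
Subtracting, OSPE = -116 − (-34) = -82 kJ/mol.

-82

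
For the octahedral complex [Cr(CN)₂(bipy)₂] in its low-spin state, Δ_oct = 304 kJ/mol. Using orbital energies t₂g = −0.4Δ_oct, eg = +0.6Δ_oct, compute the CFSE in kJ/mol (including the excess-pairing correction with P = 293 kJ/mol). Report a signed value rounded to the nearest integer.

-193

Ligand charges: 2×(-1) from CN⁻ and 2×(+0) from bipy sum to -2; with overall charge +0, Cr is +2.
Cr sits in group 6; removing 2 electrons leaves Cr²⁺ with 6 − 2 = 4 d electrons.
Configuration: t₂g⁴ eg⁰.
The orbital stabilization is -1.6Δ_oct = -1.6 × 304 = -486 kJ/mol.
Pairing penalty: 1 pair vs 0 in the high-spin reference → 1 extra × P = 293 kJ/mol.
Net CFSE = -486 + 293 = -193 kJ/mol.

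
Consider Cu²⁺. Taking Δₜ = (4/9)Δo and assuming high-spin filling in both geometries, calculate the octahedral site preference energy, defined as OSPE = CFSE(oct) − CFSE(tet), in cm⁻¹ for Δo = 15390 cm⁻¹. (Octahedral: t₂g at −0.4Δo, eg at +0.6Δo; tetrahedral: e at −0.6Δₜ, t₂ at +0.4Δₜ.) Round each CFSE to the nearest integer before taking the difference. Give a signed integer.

-6498

Cu is in group 11, so Cu²⁺ is d⁹ (11 − 2 = 9).
In an octahedral site d⁹ (HS) is t₂g⁶ eg³, giving CFSE(oct) = -0.6Δo = -9234 cm⁻¹.
In a tetrahedral site the filling is e⁴ t₂⁵: CFSE(tet) = -0.4Δₜ = -0.4 × (4/9)(15390) = -2736 cm⁻¹.
OSPE = CFSE(oct) − CFSE(tet) = -9234 − (-2736) = -6498 cm⁻¹.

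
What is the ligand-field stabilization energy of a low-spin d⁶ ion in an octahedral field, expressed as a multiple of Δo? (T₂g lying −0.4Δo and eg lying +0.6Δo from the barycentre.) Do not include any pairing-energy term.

Configuration: t₂g⁶ eg⁰.
CFSE = 6(-0.4Δo) + 0(0.6Δo) = -2.4Δo + 0.0Δo = -2.4Δo.

-2.4 Δo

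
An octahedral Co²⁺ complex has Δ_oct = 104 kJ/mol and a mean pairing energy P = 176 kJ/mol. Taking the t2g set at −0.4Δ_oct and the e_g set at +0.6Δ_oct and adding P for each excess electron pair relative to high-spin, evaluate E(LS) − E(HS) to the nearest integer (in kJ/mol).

Group 9 minus oxidation state +2 gives a d⁷ configuration for Co²⁺.
In the high-spin limit (t2g^5 e_g^2) the orbital term is -0.8Δ_oct = -83 kJ/mol, with no excess pairing.
For low-spin the configuration is t2g^6 e_g^1: orbital energy -1.8 × 104 = -187 kJ/mol, and 1 additional pair relative to high-spin adds 176 kJ/mol, giving -11 kJ/mol.
Thus E(LS) − E(HS) = 72 kJ/mol.

72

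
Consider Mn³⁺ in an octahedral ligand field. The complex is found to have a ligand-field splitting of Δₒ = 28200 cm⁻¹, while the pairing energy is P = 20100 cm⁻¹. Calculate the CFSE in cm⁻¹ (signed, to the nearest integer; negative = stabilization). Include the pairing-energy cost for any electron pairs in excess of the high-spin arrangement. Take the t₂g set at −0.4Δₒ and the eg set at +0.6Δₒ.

-25020

Group 7 minus oxidation state +3 gives a d⁴ configuration for Mn³⁺.
Here Δₒ > P (28200 > 20100), so the low-spin state is favoured.
Filling d⁴ accordingly: t₂g⁴ eg⁰.
Orbital CFSE = -1.6Δₒ = -1.6 × 28200 = -45120 cm⁻¹.
Excess pairs vs high-spin: 1 − 0 = 1; pairing cost = +20100 cm⁻¹.
Net CFSE = -45120 + 20100 = -25020 cm⁻¹.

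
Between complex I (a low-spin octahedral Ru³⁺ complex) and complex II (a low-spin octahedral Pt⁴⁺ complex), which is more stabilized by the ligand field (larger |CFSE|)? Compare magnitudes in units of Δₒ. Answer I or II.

II

I: Ru³⁺: group 8, so d-count = 8 − 3 = 5; t2g^5 e_g^0, CFSE = -2.0Δₒ.
II: Pt⁴⁺: group 10, so d-count = 10 − 4 = 6; t₂g⁶ eg⁰, CFSE = -2.4Δₒ.
So II has the larger |CFSE|.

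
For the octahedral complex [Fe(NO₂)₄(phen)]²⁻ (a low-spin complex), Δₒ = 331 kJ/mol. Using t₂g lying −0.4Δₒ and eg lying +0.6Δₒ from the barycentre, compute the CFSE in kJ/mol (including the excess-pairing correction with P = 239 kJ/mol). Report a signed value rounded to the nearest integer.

Ligand charges: 4×(-1) from NO₂⁻ and 1×(+0) from phen sum to -4; with overall charge -2, Fe is +2.
Group 8 minus oxidation state +2 gives a d⁶ configuration for Fe²⁺.
Configuration: t₂g⁶ eg⁰.
The orbital stabilization is -2.4Δₒ = -2.4 × 331 = -794 kJ/mol.
Relative to high-spin t₂g⁴ eg² (1 paired), the low-spin configuration has 2 additional pairs, contributing +2 × 239 = +478 kJ/mol.
Combining: -794 + 478 = -316 kJ/mol.

-316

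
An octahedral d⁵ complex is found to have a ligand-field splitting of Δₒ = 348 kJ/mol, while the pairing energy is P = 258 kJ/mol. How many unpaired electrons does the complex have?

With Δₒ > P the complex is low-spin.
That gives t₂g⁵ eg⁰.
Unpaired electrons: 1.

1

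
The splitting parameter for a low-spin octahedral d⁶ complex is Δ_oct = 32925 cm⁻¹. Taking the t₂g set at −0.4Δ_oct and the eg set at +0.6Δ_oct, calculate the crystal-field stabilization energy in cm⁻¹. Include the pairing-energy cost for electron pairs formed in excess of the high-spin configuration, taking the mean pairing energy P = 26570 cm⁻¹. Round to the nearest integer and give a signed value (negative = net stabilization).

-25880

Electron filling gives t₂g⁶ eg⁰.
CFSE(orbital) = 6×(-0.4Δ_oct) + 0×(0.6Δ_oct) = -2.4Δ_oct; with Δ_oct = 32925 cm⁻¹ that is -79020 cm⁻¹.
Relative to high-spin t₂g⁴ eg² (1 paired), the low-spin configuration has 2 additional pairs, contributing +2 × 26570 = +53140 cm⁻¹.
Combining: -79020 + 53140 = -25880 cm⁻¹.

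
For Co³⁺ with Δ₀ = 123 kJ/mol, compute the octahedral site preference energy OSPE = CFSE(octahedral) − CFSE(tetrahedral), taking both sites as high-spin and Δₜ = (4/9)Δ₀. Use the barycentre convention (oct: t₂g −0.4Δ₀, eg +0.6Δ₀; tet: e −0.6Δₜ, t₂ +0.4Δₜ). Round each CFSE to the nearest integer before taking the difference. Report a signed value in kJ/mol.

Co³⁺: group 9, so d-count = 9 − 3 = 6.
Octahedral (high-spin): t₂g⁴ eg², CFSE = 4(−0.4) + 2(+0.6) = -0.4Δ₀ = -0.4 × 123 = -49 kJ/mol.
Tetrahedral e³ t₂³ gives -0.6Δₜ = -0.6 × (4/9) × 123 = -33 kJ/mol.
OSPE = -49 − (-33) = -16 kJ/mol.

-16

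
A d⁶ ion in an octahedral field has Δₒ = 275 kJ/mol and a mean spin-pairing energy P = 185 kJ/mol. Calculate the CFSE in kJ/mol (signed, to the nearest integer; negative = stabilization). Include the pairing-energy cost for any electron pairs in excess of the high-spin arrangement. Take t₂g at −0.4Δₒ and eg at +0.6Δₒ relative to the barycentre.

With Δₒ > P the complex is low-spin.
Filling d⁶ accordingly: t₂g⁶ eg⁰.
Orbital CFSE = -2.4Δₒ = -2.4 × 275 = -660 kJ/mol.
Excess pairs vs high-spin: 3 − 1 = 2; pairing cost = +370 kJ/mol.
Net CFSE = -660 + 370 = -290 kJ/mol.

-290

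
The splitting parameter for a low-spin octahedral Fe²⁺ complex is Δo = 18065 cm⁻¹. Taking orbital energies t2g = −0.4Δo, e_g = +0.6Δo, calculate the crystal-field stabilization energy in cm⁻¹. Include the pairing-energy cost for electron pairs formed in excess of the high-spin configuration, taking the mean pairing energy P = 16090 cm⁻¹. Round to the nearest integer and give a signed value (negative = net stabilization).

-11176

Fe²⁺: group 8, so d-count = 8 − 2 = 6.
The d⁶ electrons fill as t2g^6 e_g^0.
Orbital CFSE = 6(-0.4) + 0(0.6) = -2.4Δo = -2.4 × 18065 = -43356 cm⁻¹.
High-spin d⁶ would be t2g^4 e_g^2 with 1 pair; low-spin has 3, so 2 excess pairs cost +2P = +32180 cm⁻¹.
Combining: -43356 + 32180 = -11176 cm⁻¹.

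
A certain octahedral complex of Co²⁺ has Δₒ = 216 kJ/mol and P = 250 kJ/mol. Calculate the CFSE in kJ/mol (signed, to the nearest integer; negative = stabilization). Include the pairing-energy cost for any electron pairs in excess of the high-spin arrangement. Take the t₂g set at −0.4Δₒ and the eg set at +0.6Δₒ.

Co sits in group 9; removing 2 electrons leaves Co²⁺ with 9 − 2 = 7 d electrons.
Δₒ < P, so pairing is avoided: the ground state is high-spin.
Configuration: t₂g⁵ eg².
Orbital CFSE = -0.8Δₒ = -0.8 × 216 = -173 kJ/mol.
High-spin has no excess pairs, so no pairing correction applies.

-173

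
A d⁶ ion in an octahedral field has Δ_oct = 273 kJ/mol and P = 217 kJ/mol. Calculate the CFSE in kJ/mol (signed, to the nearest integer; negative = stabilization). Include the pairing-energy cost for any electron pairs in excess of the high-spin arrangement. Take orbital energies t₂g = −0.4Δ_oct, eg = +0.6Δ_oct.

-221

With Δ_oct > P the complex is low-spin.
Filling d⁶ accordingly: t₂g⁶ eg⁰.
Orbital CFSE = -2.4Δ_oct = -2.4 × 273 = -655 kJ/mol.
Excess pairs vs high-spin: 3 − 1 = 2; pairing cost = +434 kJ/mol.
Net CFSE = -655 + 434 = -221 kJ/mol.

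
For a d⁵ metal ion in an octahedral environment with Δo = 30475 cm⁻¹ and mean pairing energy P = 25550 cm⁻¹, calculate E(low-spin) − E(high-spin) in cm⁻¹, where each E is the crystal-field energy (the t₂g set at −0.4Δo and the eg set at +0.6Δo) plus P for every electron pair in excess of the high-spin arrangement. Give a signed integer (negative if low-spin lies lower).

In the high-spin limit (t₂g³ eg²) the orbital term is 0.0Δo = 0 cm⁻¹, with no excess pairing.
For low-spin the configuration is t₂g⁵ eg⁰: orbital energy -2.0 × 30475 = -60950 cm⁻¹, and 2 additional pairs relative to high-spin add 51100 cm⁻¹, giving -9850 cm⁻¹.
E(LS) − E(HS) = -9850 − (0) = -9850 cm⁻¹.

-9850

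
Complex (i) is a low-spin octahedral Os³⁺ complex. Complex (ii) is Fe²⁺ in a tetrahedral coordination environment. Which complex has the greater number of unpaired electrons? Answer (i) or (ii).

(ii)

(i): Os sits in group 8; removing 3 electrons leaves Os³⁺ with 8 − 3 = 5 d electrons; t₂g⁵ eg⁰ → 1 unpaired.
(ii): Fe²⁺: group 8, so d-count = 8 − 2 = 6; Tetrahedral splitting is small, so the complex is high-spin; e^3 t2^3 → 4 unpaired.
So (ii) has more unpaired electrons.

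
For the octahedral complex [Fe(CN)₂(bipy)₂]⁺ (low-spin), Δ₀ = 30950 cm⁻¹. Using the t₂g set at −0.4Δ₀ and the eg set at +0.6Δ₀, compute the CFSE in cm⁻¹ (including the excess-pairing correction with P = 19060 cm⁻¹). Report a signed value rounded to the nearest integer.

Ligand charges: 2×(-1) from CN⁻ and 2×(+0) from bipy sum to -2; with overall charge +1, Fe is +3.
Fe is in group 8, so Fe³⁺ is d⁵ (8 − 3 = 5).
Configuration: t₂g⁵ eg⁰.
Orbital CFSE = 5(-0.4) + 0(0.6) = -2.0Δ₀ = -2.0 × 30950 = -61900 cm⁻¹.
Pairing penalty: 2 pairs vs 0 in the high-spin reference → 2 extra × P = 38120 cm⁻¹.
Combining: -61900 + 38120 = -23780 cm⁻¹.

-23780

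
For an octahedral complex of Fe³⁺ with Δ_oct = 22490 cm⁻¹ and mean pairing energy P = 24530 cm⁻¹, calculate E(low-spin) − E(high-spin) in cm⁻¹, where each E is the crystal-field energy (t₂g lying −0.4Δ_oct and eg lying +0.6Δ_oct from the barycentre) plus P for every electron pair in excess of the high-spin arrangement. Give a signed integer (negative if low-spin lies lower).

Fe³⁺: group 8, so d-count = 8 − 3 = 5.
In the high-spin limit (t₂g³ eg²) the orbital term is 0.0Δ_oct = 0 cm⁻¹, with no excess pairing.
Low-spin t₂g⁵ eg⁰ gives -2.0Δ_oct = -44980 cm⁻¹, but forming 2 extra pairs costs 2P = 49060 cm⁻¹, so E(LS) = -44980 + 49060 = 4080 cm⁻¹.
The difference is 4080 − (0) = 4080 cm⁻¹, so high-spin lies lower.

4080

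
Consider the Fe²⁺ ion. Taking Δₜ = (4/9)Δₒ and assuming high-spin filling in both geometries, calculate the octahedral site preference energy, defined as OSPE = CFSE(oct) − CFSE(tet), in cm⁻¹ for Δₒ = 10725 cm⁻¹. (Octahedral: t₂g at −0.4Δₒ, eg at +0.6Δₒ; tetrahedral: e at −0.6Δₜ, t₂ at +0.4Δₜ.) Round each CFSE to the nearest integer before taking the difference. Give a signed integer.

Group 8 minus oxidation state +2 gives a d⁶ configuration for Fe²⁺.
In an octahedral site d⁶ (HS) is t2g^4 e_g^2, giving CFSE(oct) = -0.4Δₒ = -4290 cm⁻¹.
Tetrahedral e^3 t2^3 gives -0.6Δₜ = -0.6 × (4/9) × 10725 = -2860 cm⁻¹.
OSPE = -4290 − (-2860) = -1430 cm⁻¹.

-1430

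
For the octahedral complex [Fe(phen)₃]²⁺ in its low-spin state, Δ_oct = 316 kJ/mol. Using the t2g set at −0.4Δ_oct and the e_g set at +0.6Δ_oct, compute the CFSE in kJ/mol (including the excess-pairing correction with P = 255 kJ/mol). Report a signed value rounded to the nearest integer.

phen is neutral, so the +2 overall charge sits on Fe: oxidation state +2.
Fe is in group 8, so Fe²⁺ is d⁶ (8 − 2 = 6).
The d⁶ electrons fill as t2g^6 e_g^0.
CFSE(orbital) = 6×(-0.4Δ_oct) + 0×(0.6Δ_oct) = -2.4Δ_oct; with Δ_oct = 316 kJ/mol that is -758 kJ/mol.
Relative to high-spin t2g^4 e_g^2 (1 paired), the low-spin configuration has 2 additional pairs, contributing +2 × 255 = +510 kJ/mol.
Combining: -758 + 510 = -248 kJ/mol.

-248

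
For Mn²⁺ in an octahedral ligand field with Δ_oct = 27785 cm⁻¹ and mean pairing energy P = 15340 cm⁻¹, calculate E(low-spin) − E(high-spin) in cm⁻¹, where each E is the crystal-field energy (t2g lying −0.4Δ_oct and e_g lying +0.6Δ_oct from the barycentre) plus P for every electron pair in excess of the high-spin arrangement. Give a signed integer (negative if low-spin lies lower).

Mn sits in group 7; removing 2 electrons leaves Mn²⁺ with 7 − 2 = 5 d electrons.
In the high-spin limit (t2g^3 e_g^2) the orbital term is 0.0Δ_oct = 0 cm⁻¹, with no excess pairing.
Low-spin: t2g^5 e_g^0, orbital CFSE = -2.0Δ_oct = -55570 cm⁻¹; plus 2 excess pairs × P = +30680 cm⁻¹; total -24890 cm⁻¹.
The difference is -24890 − (0) = -24890 cm⁻¹, so low-spin lies lower.

-24890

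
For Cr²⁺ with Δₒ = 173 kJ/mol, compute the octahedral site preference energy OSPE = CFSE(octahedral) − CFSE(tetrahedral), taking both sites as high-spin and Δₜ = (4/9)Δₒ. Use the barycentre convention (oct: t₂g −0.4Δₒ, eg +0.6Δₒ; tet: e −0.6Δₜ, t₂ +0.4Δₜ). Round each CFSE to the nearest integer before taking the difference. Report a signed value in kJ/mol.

-73

Cr is in group 6, so Cr²⁺ is d⁴ (6 − 2 = 4).
In an octahedral site d⁴ (HS) is t2g^3 e_g^1, giving CFSE(oct) = -0.6Δₒ = -104 kJ/mol.
Tetrahedral: e^2 t2^2, CFSE = 2(−0.6) + 2(+0.4) = -0.4Δₜ = -0.4 × (4/9) × 173 = -31 kJ/mol.
Subtracting, OSPE = -104 − (-31) = -73 kJ/mol.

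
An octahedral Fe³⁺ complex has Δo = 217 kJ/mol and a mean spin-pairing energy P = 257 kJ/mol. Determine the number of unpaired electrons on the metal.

5

Fe³⁺: group 8, so d-count = 8 − 3 = 5.
Here Δo < P (217 < 257), so the high-spin state is favoured.
That gives t₂g³ eg².
Unpaired electrons: 5.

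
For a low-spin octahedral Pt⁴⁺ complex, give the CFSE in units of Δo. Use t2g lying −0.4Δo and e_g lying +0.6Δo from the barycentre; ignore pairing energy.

-2.4 Δo

Pt sits in group 10; removing 4 electrons leaves Pt⁴⁺ with 10 − 4 = 6 d electrons.
Configuration: t2g^6 e_g^0.
CFSE = 6(-0.4Δo) + 0(0.6Δo) = -2.4Δo + 0.0Δo = -2.4Δo.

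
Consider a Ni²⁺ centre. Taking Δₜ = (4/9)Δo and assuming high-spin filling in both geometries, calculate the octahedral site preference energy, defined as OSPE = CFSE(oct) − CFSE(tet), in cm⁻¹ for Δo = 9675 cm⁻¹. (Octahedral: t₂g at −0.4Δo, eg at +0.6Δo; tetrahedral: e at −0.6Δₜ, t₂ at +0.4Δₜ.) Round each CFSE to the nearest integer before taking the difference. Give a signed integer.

Group 10 minus oxidation state +2 gives a d⁸ configuration for Ni²⁺.
Octahedral high-spin t2g^6 e_g^2: CFSE = -1.2 × 9675 = -11610 cm⁻¹.
Tetrahedral: e^4 t2^4, CFSE = 4(−0.6) + 4(+0.4) = -0.8Δₜ = -0.8 × (4/9) × 9675 = -3440 cm⁻¹.
OSPE = -11610 − (-3440) = -8170 cm⁻¹.

-8170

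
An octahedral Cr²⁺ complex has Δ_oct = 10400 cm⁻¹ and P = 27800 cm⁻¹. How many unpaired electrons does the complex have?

Group 6 minus oxidation state +2 gives a d⁴ configuration for Cr²⁺.
Here Δ_oct < P (10400 < 27800), so the high-spin state is favoured.
Configuration: t₂g³ eg¹.
Unpaired electrons: 4.

4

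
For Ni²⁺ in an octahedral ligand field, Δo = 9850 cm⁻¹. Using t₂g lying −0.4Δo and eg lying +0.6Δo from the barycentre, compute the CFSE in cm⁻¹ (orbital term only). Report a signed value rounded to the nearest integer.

Group 10 minus oxidation state +2 gives a d⁸ configuration for Ni²⁺.
Electron filling gives t₂g⁶ eg².
The orbital stabilization is -1.2Δo = -1.2 × 9850 = -11820 cm⁻¹.

-11820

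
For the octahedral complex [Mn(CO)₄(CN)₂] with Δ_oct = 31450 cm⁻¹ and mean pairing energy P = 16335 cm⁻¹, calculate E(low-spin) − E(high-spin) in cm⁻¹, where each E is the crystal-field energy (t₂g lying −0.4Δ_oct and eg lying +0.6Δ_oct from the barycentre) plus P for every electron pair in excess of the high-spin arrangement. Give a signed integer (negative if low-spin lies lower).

Ligand charges: 4×(+0) from CO and 2×(-1) from CN⁻ sum to -2; with overall charge +0, Mn is +2.
Mn is in group 7, so Mn²⁺ is d⁵ (7 − 2 = 5).
High-spin d⁵ fills as t₂g³ eg² with CFSE 3(−0.4) + 2(+0.6) = 0.0Δ_oct = 0 cm⁻¹.
For low-spin the configuration is t₂g⁵ eg⁰: orbital energy -2.0 × 31450 = -62900 cm⁻¹, and 2 additional pairs relative to high-spin add 32670 cm⁻¹, giving -30230 cm⁻¹.
The difference is -30230 − (0) = -30230 cm⁻¹, so low-spin lies lower.

-30230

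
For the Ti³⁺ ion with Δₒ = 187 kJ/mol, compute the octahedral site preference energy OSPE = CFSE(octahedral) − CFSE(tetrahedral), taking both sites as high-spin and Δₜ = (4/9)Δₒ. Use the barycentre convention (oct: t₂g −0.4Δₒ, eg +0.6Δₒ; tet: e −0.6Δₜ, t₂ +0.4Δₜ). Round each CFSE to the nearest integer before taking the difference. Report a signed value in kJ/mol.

Ti³⁺: group 4, so d-count = 4 − 3 = 1.
In an octahedral site d¹ (HS) is t2g^1 e_g^0, giving CFSE(oct) = -0.4Δₒ = -75 kJ/mol.
In a tetrahedral site the filling is e^1 t2^0: CFSE(tet) = -0.6Δₜ = -0.6 × (4/9)(187) = -50 kJ/mol.
OSPE = -75 − (-50) = -25 kJ/mol.

-25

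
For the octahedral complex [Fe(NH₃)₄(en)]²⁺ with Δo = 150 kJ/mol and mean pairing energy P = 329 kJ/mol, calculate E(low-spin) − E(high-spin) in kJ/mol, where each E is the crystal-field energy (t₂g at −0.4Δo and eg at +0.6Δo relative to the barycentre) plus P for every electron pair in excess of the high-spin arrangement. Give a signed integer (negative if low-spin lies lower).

358

Ligand charges: 4×(+0) from NH₃ and 1×(+0) from en sum to +0; with overall charge +2, Fe is +2.
Fe²⁺: group 8, so d-count = 8 − 2 = 6.
High-spin d⁶ fills as t₂g⁴ eg² with CFSE 4(−0.4) + 2(+0.6) = -0.4Δo = -60 kJ/mol.
Low-spin t₂g⁶ eg⁰ gives -2.4Δo = -360 kJ/mol, but forming 2 extra pairs costs 2P = 658 kJ/mol, so E(LS) = -360 + 658 = 298 kJ/mol.
Thus E(LS) − E(HS) = 358 kJ/mol.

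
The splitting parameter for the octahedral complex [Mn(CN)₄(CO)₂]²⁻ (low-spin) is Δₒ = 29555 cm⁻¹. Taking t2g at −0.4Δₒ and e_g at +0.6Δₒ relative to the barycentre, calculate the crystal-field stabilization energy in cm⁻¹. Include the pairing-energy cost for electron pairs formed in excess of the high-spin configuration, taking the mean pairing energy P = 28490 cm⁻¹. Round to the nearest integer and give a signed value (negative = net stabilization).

Ligand charges: 4×(-1) from CN⁻ and 2×(+0) from CO sum to -4; with overall charge -2, Mn is +2.
Mn²⁺: group 7, so d-count = 7 − 2 = 5.
The d⁵ electrons fill as t2g^5 e_g^0.
CFSE(orbital) = 5×(-0.4Δₒ) + 0×(0.6Δₒ) = -2.0Δₒ; with Δₒ = 29555 cm⁻¹ that is -59110 cm⁻¹.
High-spin d⁵ would be t2g^3 e_g^2 with 0 pairs; low-spin has 2, so 2 excess pairs cost +2P = +56980 cm⁻¹.
Net CFSE = -59110 + 56980 = -2130 cm⁻¹.

-2130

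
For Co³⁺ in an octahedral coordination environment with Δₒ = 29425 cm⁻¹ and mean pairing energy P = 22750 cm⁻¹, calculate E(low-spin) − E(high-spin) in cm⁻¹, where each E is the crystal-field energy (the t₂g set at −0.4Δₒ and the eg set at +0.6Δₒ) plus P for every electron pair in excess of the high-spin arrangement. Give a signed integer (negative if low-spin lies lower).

-13350

Group 9 minus oxidation state +3 gives a d⁶ configuration for Co³⁺.
High-spin d⁶ fills as t₂g⁴ eg² with CFSE 4(−0.4) + 2(+0.6) = -0.4Δₒ = -11770 cm⁻¹.
For low-spin the configuration is t₂g⁶ eg⁰: orbital energy -2.4 × 29425 = -70620 cm⁻¹, and 2 additional pairs relative to high-spin add 45500 cm⁻¹, giving -25120 cm⁻¹.
E(LS) − E(HS) = -25120 − (-11770) = -13350 cm⁻¹.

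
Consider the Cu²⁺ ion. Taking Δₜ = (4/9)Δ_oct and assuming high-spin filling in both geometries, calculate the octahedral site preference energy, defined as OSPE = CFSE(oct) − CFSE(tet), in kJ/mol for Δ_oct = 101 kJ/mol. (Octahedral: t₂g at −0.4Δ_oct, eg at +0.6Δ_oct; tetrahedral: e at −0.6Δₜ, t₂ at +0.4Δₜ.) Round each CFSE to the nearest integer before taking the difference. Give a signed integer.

-43

Cu is in group 11, so Cu²⁺ is d⁹ (11 − 2 = 9).
Octahedral high-spin t2g^6 e_g^3: CFSE = -0.6 × 101 = -61 kJ/mol.
Tetrahedral: e^4 t2^5, CFSE = 4(−0.6) + 5(+0.4) = -0.4Δₜ = -0.4 × (4/9) × 101 = -18 kJ/mol.
Subtracting, OSPE = -61 − (-18) = -43 kJ/mol.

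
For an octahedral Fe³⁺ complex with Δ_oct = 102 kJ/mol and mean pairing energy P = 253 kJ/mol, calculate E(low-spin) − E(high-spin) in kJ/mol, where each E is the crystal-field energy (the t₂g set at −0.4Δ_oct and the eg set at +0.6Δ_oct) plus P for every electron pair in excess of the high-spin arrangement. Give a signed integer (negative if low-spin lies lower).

Fe is in group 8, so Fe³⁺ is d⁵ (8 − 3 = 5).
High-spin d⁵ fills as t₂g³ eg² with CFSE 3(−0.4) + 2(+0.6) = 0.0Δ_oct = 0 kJ/mol.
Low-spin: t₂g⁵ eg⁰, orbital CFSE = -2.0Δ_oct = -204 kJ/mol; plus 2 excess pairs × P = +506 kJ/mol; total 302 kJ/mol.
The difference is 302 − (0) = 302 kJ/mol, so high-spin lies lower.

302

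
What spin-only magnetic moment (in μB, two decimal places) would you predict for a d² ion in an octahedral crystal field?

2.83 μB

Configuration: t2g^2 e_g^0 → 2 unpaired electrons.
μ(spin-only) = √[2(2+2)] = √8 ≈ 2.83 μB.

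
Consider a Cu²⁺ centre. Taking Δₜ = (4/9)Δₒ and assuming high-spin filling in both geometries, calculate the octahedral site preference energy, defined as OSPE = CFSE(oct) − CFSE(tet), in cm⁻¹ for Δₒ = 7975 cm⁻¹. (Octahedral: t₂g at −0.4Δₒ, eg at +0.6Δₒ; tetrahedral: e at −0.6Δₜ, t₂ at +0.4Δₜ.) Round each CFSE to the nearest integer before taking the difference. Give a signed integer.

Group 11 minus oxidation state +2 gives a d⁹ configuration for Cu²⁺.
In an octahedral site d⁹ (HS) is t₂g⁶ eg³, giving CFSE(oct) = -0.6Δₒ = -4785 cm⁻¹.
Tetrahedral: e⁴ t₂⁵, CFSE = 4(−0.6) + 5(+0.4) = -0.4Δₜ = -0.4 × (4/9) × 7975 = -1418 cm⁻¹.
OSPE = -4785 − (-1418) = -3367 cm⁻¹.

-3367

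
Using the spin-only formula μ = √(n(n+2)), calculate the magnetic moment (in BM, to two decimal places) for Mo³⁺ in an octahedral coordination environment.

3.87 BM

Group 6 minus oxidation state +3 gives a d³ configuration for Mo³⁺.
For octahedral d³ the high- and low-spin configurations coincide.
Configuration: t₂g³ eg⁰ → 3 unpaired electrons.
μ(spin-only) = √[3(3+2)] = √15 ≈ 3.87 BM.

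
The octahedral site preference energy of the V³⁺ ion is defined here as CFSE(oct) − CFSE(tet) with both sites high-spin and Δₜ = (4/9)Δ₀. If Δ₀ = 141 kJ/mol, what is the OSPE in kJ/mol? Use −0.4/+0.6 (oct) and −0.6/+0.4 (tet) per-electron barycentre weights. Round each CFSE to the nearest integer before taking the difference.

-38

V sits in group 5; removing 3 electrons leaves V³⁺ with 5 − 3 = 2 d electrons.
Octahedral high-spin t2g^2 e_g^0: CFSE = -0.8 × 141 = -113 kJ/mol.
In a tetrahedral site the filling is e^2 t2^0: CFSE(tet) = -1.2Δₜ = -1.2 × (4/9)(141) = -75 kJ/mol.
Subtracting, OSPE = -113 − (-75) = -38 kJ/mol.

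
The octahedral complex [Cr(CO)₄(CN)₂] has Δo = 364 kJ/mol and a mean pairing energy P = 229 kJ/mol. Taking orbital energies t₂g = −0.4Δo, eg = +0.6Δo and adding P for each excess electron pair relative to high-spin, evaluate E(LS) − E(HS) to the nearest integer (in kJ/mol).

-135

Ligand charges: 4×(+0) from CO and 2×(-1) from CN⁻ sum to -2; with overall charge +0, Cr is +2.
Group 6 minus oxidation state +2 gives a d⁴ configuration for Cr²⁺.
High-spin: t₂g³ eg¹, CFSE = -0.6Δo = -218 kJ/mol.
Low-spin t₂g⁴ eg⁰ gives -1.6Δo = -582 kJ/mol, but forming 1 extra pair costs 1P = 229 kJ/mol, so E(LS) = -582 + 229 = -353 kJ/mol.
E(LS) − E(HS) = -353 − (-218) = -135 kJ/mol.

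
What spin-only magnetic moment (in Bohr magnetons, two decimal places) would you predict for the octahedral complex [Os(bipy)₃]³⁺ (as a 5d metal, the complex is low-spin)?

1.73 Bohr magnetons

bipy is neutral, so the +3 overall charge sits on Os: oxidation state +3.
Group 8 minus oxidation state +3 gives a d⁵ configuration for Os³⁺.
Configuration: t₂g⁵ eg⁰ → 1 unpaired electron.
μ(spin-only) = √[1(1+2)] = √3 ≈ 1.73 Bohr magnetons.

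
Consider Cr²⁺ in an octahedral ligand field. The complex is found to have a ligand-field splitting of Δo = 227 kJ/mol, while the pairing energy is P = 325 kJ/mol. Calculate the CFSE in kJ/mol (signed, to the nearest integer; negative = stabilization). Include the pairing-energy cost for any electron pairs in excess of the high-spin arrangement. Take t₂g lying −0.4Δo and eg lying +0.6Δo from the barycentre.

-136

Cr sits in group 6; removing 2 electrons leaves Cr²⁺ with 6 − 2 = 4 d electrons.
With Δo < P the complex is high-spin.
Configuration: t₂g³ eg¹.
Orbital CFSE = -0.6Δo = -0.6 × 227 = -136 kJ/mol.
High-spin has no excess pairs, so no pairing correction applies.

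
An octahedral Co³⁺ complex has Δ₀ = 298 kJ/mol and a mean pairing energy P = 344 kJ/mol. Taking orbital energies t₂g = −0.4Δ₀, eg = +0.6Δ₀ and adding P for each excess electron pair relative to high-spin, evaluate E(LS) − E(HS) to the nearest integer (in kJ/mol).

92

Co³⁺: group 9, so d-count = 9 − 3 = 6.
High-spin: t₂g⁴ eg², CFSE = -0.4Δ₀ = -119 kJ/mol.
Low-spin t₂g⁶ eg⁰ gives -2.4Δ₀ = -715 kJ/mol, but forming 2 extra pairs costs 2P = 688 kJ/mol, so E(LS) = -715 + 688 = -27 kJ/mol.
The difference is -27 − (-119) = 92 kJ/mol, so high-spin lies lower.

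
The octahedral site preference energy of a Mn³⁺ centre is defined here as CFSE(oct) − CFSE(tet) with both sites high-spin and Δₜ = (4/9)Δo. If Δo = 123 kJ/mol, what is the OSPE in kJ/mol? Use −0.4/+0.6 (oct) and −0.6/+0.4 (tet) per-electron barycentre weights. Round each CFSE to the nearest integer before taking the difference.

-52

Mn is in group 7, so Mn³⁺ is d⁴ (7 − 3 = 4).
Octahedral high-spin t₂g³ eg¹: CFSE = -0.6 × 123 = -74 kJ/mol.
Tetrahedral e² t₂² gives -0.4Δₜ = -0.4 × (4/9) × 123 = -22 kJ/mol.
OSPE = -74 − (-22) = -52 kJ/mol.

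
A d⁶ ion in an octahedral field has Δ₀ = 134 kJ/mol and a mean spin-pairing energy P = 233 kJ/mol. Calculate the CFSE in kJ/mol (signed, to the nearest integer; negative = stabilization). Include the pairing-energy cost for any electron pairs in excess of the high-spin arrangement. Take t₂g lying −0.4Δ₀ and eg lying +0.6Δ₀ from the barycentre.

Here Δ₀ < P (134 < 233), so the high-spin state is favoured.
That gives t₂g⁴ eg².
Orbital CFSE = -0.4Δ₀ = -0.4 × 134 = -54 kJ/mol.
High-spin has no excess pairs, so no pairing correction applies.

-54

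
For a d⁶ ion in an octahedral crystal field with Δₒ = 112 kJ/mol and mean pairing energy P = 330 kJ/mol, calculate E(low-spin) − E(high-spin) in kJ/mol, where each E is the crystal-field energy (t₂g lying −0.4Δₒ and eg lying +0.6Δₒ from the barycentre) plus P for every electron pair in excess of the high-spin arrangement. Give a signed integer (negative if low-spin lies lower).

436

High-spin: t₂g⁴ eg², CFSE = -0.4Δₒ = -45 kJ/mol.
Low-spin t₂g⁶ eg⁰ gives -2.4Δₒ = -269 kJ/mol, but forming 2 extra pairs costs 2P = 660 kJ/mol, so E(LS) = -269 + 660 = 391 kJ/mol.
Thus E(LS) − E(HS) = 436 kJ/mol.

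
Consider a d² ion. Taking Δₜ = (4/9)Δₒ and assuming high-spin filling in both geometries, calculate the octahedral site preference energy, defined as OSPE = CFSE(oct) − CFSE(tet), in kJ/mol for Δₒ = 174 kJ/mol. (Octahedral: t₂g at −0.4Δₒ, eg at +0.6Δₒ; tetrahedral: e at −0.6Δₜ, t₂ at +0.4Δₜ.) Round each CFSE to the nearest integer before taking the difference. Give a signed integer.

-46

Octahedral high-spin t₂g² eg⁰: CFSE = -0.8 × 174 = -139 kJ/mol.
Tetrahedral e² t₂⁰ gives -1.2Δₜ = -1.2 × (4/9) × 174 = -93 kJ/mol.
OSPE = -139 − (-93) = -46 kJ/mol.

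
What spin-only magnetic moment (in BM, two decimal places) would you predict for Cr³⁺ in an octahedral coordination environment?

3.87 BM

Cr³⁺: group 6, so d-count = 6 − 3 = 3.
For octahedral d³ the high- and low-spin configurations coincide.
Configuration: t2g^3 e_g^0 → 3 unpaired electrons.
μ(spin-only) = √[3(3+2)] = √15 ≈ 3.87 BM.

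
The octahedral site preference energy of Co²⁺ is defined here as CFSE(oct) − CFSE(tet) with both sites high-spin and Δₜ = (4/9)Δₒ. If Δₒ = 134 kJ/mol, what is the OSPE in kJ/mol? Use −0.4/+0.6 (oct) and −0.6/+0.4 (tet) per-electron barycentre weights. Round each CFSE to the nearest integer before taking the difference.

-36

Co is in group 9, so Co²⁺ is d⁷ (9 − 2 = 7).
Octahedral (high-spin): t₂g⁵ eg², CFSE = 5(−0.4) + 2(+0.6) = -0.8Δₒ = -0.8 × 134 = -107 kJ/mol.
In a tetrahedral site the filling is e⁴ t₂³: CFSE(tet) = -1.2Δₜ = -1.2 × (4/9)(134) = -71 kJ/mol.
OSPE = -107 − (-71) = -36 kJ/mol.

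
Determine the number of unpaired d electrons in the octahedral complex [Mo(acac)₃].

3

Each acac⁻ contributes -1; 3 × (-1) = -3. With overall charge +0, Mo is in the +3 oxidation state.
Group 6 minus oxidation state +3 gives a d³ configuration for Mo³⁺.
Configuration: t₂g³ eg⁰, giving 3 unpaired electrons.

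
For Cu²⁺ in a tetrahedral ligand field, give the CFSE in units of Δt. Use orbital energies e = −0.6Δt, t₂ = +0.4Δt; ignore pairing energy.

Cu sits in group 11; removing 2 electrons leaves Cu²⁺ with 11 − 2 = 9 d electrons.
With tetrahedral geometry the complex is necessarily high-spin.
Configuration: e⁴ t₂⁵.
CFSE = 4(-0.6Δt) + 5(0.4Δt) = -2.4Δt + 2.0Δt = -0.4Δt.

-0.4 Δt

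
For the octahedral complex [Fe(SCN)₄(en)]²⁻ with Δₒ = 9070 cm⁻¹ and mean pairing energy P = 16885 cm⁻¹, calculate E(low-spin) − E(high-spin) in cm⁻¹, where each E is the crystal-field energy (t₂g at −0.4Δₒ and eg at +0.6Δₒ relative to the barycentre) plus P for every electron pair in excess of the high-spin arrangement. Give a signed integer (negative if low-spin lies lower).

Ligand charges: 4×(-1) from SCN⁻ and 1×(+0) from en sum to -4; with overall charge -2, Fe is +2.
Group 8 minus oxidation state +2 gives a d⁶ configuration for Fe²⁺.
High-spin: t₂g⁴ eg², CFSE = -0.4Δₒ = -3628 cm⁻¹.
Low-spin t₂g⁶ eg⁰ gives -2.4Δₒ = -21768 cm⁻¹, but forming 2 extra pairs costs 2P = 33770 cm⁻¹, so E(LS) = -21768 + 33770 = 12002 cm⁻¹.
The difference is 12002 − (-3628) = 15630 cm⁻¹, so high-spin lies lower.

15630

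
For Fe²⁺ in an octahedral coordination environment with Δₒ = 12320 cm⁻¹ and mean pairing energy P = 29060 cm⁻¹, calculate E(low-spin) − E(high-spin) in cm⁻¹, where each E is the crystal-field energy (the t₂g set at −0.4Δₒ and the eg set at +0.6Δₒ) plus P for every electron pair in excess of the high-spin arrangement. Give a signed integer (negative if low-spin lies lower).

Fe sits in group 8; removing 2 electrons leaves Fe²⁺ with 8 − 2 = 6 d electrons.
High-spin: t₂g⁴ eg², CFSE = -0.4Δₒ = -4928 cm⁻¹.
Low-spin t₂g⁶ eg⁰ gives -2.4Δₒ = -29568 cm⁻¹, but forming 2 extra pairs costs 2P = 58120 cm⁻¹, so E(LS) = -29568 + 58120 = 28552 cm⁻¹.
E(LS) − E(HS) = 28552 − (-4928) = 33480 cm⁻¹.

33480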